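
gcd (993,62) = 1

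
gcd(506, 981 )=1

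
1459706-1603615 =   -  143909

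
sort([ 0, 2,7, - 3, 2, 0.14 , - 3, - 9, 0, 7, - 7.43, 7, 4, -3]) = [ - 9, - 7.43, - 3,-3, - 3, 0, 0,0.14,  2, 2, 4,  7 , 7,7]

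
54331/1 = 54331  =  54331.00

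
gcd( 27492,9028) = 4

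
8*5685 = 45480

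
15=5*3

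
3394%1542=310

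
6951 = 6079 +872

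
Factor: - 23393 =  - 149^1*157^1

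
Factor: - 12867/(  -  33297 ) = 4289/11099 = 11^( - 1 ) * 1009^( - 1)*4289^1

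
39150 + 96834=135984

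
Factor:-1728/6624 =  - 2^1*3^1*23^( - 1) = - 6/23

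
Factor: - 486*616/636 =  - 2^2*3^4*7^1*11^1*53^( - 1) = - 24948/53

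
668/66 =10+4/33 = 10.12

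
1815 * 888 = 1611720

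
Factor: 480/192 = 5/2 =2^( - 1)* 5^1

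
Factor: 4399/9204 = 2^ (  -  2 ) * 3^( - 1)*13^( - 1)*53^1*59^( - 1 ) * 83^1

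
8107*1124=9112268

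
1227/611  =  1227/611   =  2.01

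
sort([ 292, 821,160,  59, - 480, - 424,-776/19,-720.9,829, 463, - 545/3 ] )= [  -  720.9, -480,-424,-545/3 ,-776/19, 59,160,292, 463, 821,829 ]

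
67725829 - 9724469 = 58001360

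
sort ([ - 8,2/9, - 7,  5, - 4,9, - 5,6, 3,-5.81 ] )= [-8, - 7, - 5.81, - 5, - 4, 2/9, 3,5,6,9]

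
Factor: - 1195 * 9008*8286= - 2^5*3^1*5^1*  239^1*563^1*1381^1 = - 89195144160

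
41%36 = 5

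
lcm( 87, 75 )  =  2175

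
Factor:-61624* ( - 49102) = 3025861648 = 2^4*7703^1*24551^1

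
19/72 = 19/72 =0.26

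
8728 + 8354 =17082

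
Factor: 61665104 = 2^4*127^1 * 30347^1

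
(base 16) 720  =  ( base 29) 24Q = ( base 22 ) 3GK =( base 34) 1jm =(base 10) 1824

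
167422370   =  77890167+89532203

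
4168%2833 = 1335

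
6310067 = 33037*191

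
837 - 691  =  146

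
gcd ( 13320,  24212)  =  4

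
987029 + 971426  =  1958455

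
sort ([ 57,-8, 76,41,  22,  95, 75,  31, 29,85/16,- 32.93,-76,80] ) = [  -  76, - 32.93, - 8,85/16, 22, 29, 31,41, 57,75,  76,  80, 95]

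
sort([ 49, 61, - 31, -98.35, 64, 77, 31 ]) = [ - 98.35,- 31, 31, 49,  61, 64, 77]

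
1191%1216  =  1191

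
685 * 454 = 310990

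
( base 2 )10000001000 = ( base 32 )108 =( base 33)V9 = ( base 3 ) 1102020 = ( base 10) 1032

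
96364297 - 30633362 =65730935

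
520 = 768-248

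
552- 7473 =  -6921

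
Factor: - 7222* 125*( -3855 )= 3480101250 = 2^1*3^1*5^4*23^1*157^1*257^1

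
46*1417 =65182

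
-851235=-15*56749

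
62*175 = 10850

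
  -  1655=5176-6831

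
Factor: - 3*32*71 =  - 2^5*3^1*71^1  =  - 6816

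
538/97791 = 538/97791 = 0.01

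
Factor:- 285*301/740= -17157/148 = - 2^(  -  2)*3^1*7^1*19^1*37^(-1)*43^1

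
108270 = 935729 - 827459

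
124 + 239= 363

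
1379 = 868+511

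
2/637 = 2/637 = 0.00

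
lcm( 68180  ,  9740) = 68180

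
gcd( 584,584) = 584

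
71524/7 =10217 + 5/7 = 10217.71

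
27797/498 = 55 + 407/498 = 55.82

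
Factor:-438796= - 2^2*163^1*673^1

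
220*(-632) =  - 139040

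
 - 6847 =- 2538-4309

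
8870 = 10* 887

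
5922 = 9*658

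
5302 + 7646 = 12948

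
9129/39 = 234 + 1/13 = 234.08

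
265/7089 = 265/7089 = 0.04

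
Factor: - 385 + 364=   -21 = -3^1* 7^1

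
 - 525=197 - 722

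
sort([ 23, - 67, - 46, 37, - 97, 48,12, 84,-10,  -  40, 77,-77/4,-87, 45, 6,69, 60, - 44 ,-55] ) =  [-97, - 87,- 67, - 55, - 46, - 44, - 40,-77/4, -10,6,12, 23 , 37,45, 48, 60,69,  77, 84]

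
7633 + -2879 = 4754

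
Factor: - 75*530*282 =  - 11209500 = - 2^2*3^2*5^3 *47^1*53^1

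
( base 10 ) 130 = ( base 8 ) 202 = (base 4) 2002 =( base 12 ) AA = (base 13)A0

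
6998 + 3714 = 10712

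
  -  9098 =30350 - 39448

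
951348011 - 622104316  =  329243695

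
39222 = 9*4358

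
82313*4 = 329252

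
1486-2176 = -690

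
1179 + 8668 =9847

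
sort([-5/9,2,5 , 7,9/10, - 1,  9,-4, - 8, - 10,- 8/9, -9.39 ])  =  [ - 10,-9.39, - 8,-4, - 1,-8/9, - 5/9,9/10,2,5,7,9] 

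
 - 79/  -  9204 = 79/9204 =0.01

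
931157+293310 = 1224467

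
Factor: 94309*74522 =2^1*7^1*5323^1*94309^1 = 7028095298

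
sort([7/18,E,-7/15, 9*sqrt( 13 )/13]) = [-7/15 , 7/18,9*sqrt( 13)/13, E]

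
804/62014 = 402/31007 = 0.01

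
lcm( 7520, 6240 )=293280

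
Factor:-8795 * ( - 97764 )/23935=2^2*3^1*1759^1*4787^ (  -  1 )*8147^1 = 171966876/4787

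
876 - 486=390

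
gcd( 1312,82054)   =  2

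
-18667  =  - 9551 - 9116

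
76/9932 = 19/2483 = 0.01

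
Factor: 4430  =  2^1*5^1 *443^1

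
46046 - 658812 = -612766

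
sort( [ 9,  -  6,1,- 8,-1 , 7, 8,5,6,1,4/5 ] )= [ - 8 , - 6, - 1, 4/5, 1,1,5, 6,7 , 8,9]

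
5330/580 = 9  +  11/58 = 9.19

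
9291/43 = 216 + 3/43 = 216.07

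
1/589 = 1/589= 0.00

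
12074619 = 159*75941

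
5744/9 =638 + 2/9 = 638.22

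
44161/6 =7360+1/6 = 7360.17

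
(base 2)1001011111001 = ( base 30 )5br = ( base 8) 11371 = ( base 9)6586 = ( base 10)4857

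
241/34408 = 241/34408=0.01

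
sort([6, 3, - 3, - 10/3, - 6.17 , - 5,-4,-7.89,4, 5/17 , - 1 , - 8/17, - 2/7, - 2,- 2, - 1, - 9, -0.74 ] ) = [ - 9, - 7.89, - 6.17, - 5, - 4, - 10/3 , - 3, - 2, - 2, - 1, - 1 , - 0.74, - 8/17, - 2/7,5/17,3,4,6] 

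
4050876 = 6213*652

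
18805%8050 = 2705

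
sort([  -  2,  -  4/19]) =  [  -  2, - 4/19 ] 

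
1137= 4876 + - 3739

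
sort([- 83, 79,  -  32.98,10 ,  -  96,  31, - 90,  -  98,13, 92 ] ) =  [-98 , - 96, - 90, - 83,  -  32.98,10 , 13,  31,  79,92]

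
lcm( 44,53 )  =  2332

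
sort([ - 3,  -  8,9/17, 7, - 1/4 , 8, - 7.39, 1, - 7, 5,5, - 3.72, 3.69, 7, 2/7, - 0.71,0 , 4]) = [ - 8,- 7.39, - 7, - 3.72, - 3, - 0.71, - 1/4, 0, 2/7,9/17, 1, 3.69,4, 5 , 5, 7,7, 8]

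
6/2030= 3/1015 = 0.00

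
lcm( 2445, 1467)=7335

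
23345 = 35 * 667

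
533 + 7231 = 7764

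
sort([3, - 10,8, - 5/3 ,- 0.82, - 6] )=[ - 10,- 6 ,-5/3, - 0.82, 3,8]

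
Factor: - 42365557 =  - 13^1*3258889^1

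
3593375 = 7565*475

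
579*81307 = 47076753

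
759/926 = 759/926=0.82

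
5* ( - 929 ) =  - 4645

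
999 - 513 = 486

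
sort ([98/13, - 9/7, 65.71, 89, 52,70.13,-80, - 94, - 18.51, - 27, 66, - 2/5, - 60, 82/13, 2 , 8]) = [ - 94, - 80 , - 60, - 27,-18.51, - 9/7, - 2/5, 2, 82/13, 98/13, 8,52, 65.71,66, 70.13, 89 ] 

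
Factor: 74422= 2^1*127^1 * 293^1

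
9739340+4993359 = 14732699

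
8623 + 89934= 98557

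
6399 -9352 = -2953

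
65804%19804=6392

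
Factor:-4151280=-2^4*3^1*5^1*7^2 * 353^1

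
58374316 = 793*73612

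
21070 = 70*301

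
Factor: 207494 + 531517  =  739011 = 3^1 * 7^1*13^1 * 2707^1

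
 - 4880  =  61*( - 80) 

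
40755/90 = 452 + 5/6= 452.83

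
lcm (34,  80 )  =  1360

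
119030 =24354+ 94676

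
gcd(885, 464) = 1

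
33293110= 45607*730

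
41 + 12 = 53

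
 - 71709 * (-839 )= 60163851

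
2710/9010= 271/901 = 0.30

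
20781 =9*2309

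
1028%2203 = 1028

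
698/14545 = 698/14545 = 0.05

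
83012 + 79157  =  162169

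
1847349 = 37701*49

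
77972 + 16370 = 94342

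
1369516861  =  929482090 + 440034771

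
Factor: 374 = 2^1*11^1 * 17^1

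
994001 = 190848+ 803153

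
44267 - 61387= - 17120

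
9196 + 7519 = 16715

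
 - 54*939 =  - 50706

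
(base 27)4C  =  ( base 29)44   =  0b1111000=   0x78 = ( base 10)120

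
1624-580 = 1044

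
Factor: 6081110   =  2^1*5^1 * 7^1*109^1*  797^1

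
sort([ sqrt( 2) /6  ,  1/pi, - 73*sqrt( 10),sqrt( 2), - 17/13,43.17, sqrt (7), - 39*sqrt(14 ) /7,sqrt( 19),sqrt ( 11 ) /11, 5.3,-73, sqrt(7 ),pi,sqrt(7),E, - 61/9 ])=[ -73*sqrt( 10 ), - 73,  -  39  *  sqrt( 14)/7,-61/9,-17/13, sqrt( 2)/6, sqrt (11 )/11, 1/pi,sqrt (2),sqrt(7)  ,  sqrt(7), sqrt(7), E, pi, sqrt(19),5.3, 43.17 ]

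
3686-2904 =782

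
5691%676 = 283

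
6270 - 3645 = 2625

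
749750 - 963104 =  - 213354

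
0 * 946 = 0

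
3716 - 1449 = 2267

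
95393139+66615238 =162008377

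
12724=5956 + 6768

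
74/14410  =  37/7205 = 0.01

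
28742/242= 14371/121 = 118.77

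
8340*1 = 8340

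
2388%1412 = 976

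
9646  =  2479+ 7167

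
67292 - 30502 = 36790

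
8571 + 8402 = 16973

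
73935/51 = 1449 + 12/17 = 1449.71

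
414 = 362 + 52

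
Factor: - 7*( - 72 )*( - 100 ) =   -  50400 = - 2^5*3^2 * 5^2 * 7^1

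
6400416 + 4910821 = 11311237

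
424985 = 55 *7727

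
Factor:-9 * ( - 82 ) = 738 = 2^1  *  3^2*41^1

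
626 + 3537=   4163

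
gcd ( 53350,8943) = 11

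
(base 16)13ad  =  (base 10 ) 5037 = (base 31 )57f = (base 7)20454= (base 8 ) 11655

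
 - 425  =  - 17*25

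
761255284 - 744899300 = 16355984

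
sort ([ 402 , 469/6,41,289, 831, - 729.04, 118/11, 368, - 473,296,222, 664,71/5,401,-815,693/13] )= [  -  815,  -  729.04, - 473,118/11,71/5,41,693/13, 469/6,  222,289, 296, 368,  401,402,664,831] 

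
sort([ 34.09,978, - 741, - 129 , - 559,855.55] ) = [ - 741, - 559, - 129, 34.09,855.55 , 978 ] 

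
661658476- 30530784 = 631127692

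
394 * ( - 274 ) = -107956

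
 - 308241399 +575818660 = 267577261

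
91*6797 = 618527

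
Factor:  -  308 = -2^2 *7^1*11^1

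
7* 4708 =32956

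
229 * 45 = 10305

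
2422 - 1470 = 952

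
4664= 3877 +787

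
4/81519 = 4/81519 = 0.00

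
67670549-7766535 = 59904014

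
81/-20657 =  - 1 + 20576/20657 =- 0.00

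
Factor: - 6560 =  - 2^5*5^1*41^1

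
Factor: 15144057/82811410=2^( -1)*3^3*5^( - 1 )*11^( - 1 ) * 560891^1*752831^ ( - 1) 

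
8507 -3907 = 4600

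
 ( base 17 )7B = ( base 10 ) 130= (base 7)244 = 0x82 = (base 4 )2002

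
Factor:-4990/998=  - 5 = -5^1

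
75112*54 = 4056048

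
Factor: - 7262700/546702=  - 28150/2119 = - 2^1*5^2 * 13^( -1 )* 163^( - 1 )*563^1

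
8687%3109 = 2469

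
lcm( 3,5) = 15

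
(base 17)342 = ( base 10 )937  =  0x3A9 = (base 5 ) 12222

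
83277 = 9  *9253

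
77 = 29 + 48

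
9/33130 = 9/33130 = 0.00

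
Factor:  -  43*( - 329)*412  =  5828564 =2^2 * 7^1*43^1*47^1*103^1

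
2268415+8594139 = 10862554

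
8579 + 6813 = 15392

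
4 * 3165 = 12660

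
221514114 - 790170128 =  - 568656014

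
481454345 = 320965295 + 160489050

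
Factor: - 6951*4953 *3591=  - 3^5*7^2*13^1*19^1*127^1*331^1 = - 123632036073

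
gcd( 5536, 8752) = 16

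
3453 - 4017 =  -564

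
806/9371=806/9371 =0.09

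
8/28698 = 4/14349 = 0.00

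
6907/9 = 767 + 4/9 = 767.44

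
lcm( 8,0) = 0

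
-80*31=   -  2480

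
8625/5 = 1725 = 1725.00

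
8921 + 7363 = 16284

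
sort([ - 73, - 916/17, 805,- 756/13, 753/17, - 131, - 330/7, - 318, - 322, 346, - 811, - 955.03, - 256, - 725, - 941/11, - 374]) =[ - 955.03, - 811 , - 725,-374,-322,-318, -256, - 131, - 941/11, - 73, - 756/13, - 916/17,  -  330/7, 753/17 , 346,805] 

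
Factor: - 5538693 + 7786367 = 2247674 = 2^1*11^1*13^1 * 29^1*271^1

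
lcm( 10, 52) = 260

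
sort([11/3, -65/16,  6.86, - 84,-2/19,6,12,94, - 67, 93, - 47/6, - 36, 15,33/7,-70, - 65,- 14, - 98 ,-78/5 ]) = [ - 98,-84, - 70, - 67, - 65,-36,  -  78/5, - 14,-47/6, - 65/16,-2/19,11/3 , 33/7 , 6, 6.86,12,  15, 93, 94 ]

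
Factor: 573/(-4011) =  - 1/7 = - 7^(-1)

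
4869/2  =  4869/2=2434.50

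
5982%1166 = 152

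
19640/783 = 25 + 65/783 = 25.08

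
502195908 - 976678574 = - 474482666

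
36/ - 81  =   - 1 + 5/9 = - 0.44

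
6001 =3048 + 2953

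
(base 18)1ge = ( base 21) 18H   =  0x272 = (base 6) 2522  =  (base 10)626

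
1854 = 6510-4656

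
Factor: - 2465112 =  - 2^3*3^1*13^1 * 7901^1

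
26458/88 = 13229/44 = 300.66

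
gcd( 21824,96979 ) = 1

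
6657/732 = 2219/244 = 9.09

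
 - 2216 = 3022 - 5238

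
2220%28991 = 2220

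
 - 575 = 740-1315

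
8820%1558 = 1030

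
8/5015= 8/5015 = 0.00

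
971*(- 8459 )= -8213689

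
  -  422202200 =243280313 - 665482513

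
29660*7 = 207620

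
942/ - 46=-21 +12/23 = - 20.48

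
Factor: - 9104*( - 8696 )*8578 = 679106397952=2^8*569^1 * 1087^1*4289^1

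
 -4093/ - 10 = 409  +  3/10=409.30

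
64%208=64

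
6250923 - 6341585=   -  90662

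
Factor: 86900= 2^2*5^2 * 11^1 * 79^1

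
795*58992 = 46898640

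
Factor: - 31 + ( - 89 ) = -2^3 * 3^1*5^1 = - 120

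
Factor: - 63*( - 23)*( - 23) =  - 33327= - 3^2* 7^1* 23^2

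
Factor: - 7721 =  - 7^1*1103^1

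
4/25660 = 1/6415 = 0.00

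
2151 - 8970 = - 6819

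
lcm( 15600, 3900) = 15600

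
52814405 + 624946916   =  677761321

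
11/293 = 11/293= 0.04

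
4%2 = 0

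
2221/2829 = 2221/2829 = 0.79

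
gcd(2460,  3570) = 30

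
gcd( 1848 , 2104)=8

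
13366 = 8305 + 5061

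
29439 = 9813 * 3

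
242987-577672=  - 334685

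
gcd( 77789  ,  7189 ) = 1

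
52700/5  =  10540=10540.00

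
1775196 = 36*49311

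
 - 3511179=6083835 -9595014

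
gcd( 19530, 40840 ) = 10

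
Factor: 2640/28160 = 3/32 =2^(-5 ) * 3^1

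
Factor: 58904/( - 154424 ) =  - 37/97 = - 37^1*97^( - 1)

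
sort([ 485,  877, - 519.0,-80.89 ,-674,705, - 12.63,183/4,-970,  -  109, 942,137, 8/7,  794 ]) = [-970, - 674, - 519.0,-109, - 80.89, - 12.63,8/7,183/4 , 137 , 485,705, 794,877,942]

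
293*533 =156169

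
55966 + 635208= 691174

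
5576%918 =68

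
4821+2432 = 7253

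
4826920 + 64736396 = 69563316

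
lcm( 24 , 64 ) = 192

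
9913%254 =7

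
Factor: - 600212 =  - 2^2*150053^1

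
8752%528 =304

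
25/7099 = 25/7099 =0.00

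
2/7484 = 1/3742 = 0.00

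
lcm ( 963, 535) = 4815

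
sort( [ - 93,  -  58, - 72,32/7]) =[ - 93, -72, - 58,32/7]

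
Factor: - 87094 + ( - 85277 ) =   -  172371 = -3^1 *57457^1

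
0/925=0=0.00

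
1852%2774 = 1852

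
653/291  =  653/291= 2.24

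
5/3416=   5/3416 = 0.00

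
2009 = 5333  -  3324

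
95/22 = 4 + 7/22 = 4.32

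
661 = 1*661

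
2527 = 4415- 1888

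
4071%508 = 7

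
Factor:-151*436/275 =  - 65836/275 = - 2^2 * 5^(-2 )*11^(-1)*109^1*151^1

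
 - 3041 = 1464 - 4505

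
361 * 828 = 298908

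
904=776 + 128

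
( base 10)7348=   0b1110010110100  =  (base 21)gdj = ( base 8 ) 16264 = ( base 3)101002011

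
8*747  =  5976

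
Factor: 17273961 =3^2*59^1*32531^1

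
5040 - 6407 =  - 1367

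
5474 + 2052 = 7526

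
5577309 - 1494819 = 4082490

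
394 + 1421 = 1815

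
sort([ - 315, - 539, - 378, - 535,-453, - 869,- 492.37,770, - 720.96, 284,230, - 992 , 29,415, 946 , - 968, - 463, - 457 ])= [-992, - 968, - 869, - 720.96, - 539 , - 535,  -  492.37,-463, - 457, - 453, - 378, - 315, 29,230, 284, 415,770,946]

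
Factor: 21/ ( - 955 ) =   -  3^1 * 5^(  -  1 ) * 7^1*191^(  -  1)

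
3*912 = 2736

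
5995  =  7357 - 1362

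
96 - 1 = 95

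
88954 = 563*158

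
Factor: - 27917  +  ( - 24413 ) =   -  52330 = -2^1*5^1*5233^1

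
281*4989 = 1401909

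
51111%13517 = 10560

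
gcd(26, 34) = 2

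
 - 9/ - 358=9/358= 0.03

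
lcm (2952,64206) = 256824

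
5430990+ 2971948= 8402938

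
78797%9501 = 2789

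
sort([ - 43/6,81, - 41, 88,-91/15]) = [ - 41,-43/6, - 91/15 , 81,88 ]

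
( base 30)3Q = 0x74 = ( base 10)116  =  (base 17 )6E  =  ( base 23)51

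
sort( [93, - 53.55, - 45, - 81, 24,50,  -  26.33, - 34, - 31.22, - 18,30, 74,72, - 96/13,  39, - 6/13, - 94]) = [ - 94, - 81,-53.55, - 45,- 34 , - 31.22,- 26.33, - 18, - 96/13, - 6/13, 24,30, 39,50, 72, 74,93]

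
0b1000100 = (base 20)38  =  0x44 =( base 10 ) 68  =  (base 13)53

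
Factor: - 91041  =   - 3^1*30347^1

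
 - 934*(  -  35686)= 33330724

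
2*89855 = 179710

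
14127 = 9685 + 4442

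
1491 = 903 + 588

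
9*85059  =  765531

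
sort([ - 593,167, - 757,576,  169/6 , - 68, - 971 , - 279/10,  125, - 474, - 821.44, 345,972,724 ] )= [ - 971, - 821.44,  -  757, - 593, - 474 , - 68, - 279/10,169/6,125,167 , 345,576,  724,972 ]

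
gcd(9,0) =9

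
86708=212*409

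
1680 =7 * 240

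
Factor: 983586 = 2^1 * 3^1*17^1*9643^1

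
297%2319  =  297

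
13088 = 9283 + 3805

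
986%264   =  194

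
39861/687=13287/229 = 58.02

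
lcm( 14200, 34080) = 170400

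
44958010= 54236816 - 9278806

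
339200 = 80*4240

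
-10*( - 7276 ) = 72760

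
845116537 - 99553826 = 745562711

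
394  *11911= 4692934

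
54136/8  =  6767 = 6767.00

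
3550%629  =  405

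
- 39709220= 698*( - 56890 ) 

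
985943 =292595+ 693348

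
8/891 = 8/891 = 0.01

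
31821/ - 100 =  - 31821/100 = - 318.21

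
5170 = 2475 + 2695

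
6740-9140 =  - 2400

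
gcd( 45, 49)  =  1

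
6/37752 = 1/6292=0.00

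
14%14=0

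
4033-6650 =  - 2617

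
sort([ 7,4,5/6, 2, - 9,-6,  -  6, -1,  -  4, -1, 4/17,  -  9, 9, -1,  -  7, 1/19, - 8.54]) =[ - 9, - 9, - 8.54 ,-7, - 6,-6,  -  4,  -  1,  -  1, - 1, 1/19, 4/17,5/6,2,4, 7, 9] 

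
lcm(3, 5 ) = 15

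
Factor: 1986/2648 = 2^(-2)*3^1 = 3/4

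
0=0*8477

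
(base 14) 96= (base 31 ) 48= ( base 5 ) 1012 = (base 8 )204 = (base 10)132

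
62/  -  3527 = - 1+3465/3527=- 0.02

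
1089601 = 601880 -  - 487721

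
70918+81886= 152804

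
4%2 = 0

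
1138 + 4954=6092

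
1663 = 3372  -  1709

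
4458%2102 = 254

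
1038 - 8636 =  - 7598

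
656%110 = 106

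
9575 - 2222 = 7353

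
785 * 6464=5074240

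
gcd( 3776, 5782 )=118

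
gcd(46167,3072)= 3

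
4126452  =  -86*( - 47982 ) 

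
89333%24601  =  15530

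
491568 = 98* 5016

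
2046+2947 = 4993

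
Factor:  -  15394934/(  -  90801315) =2^1*3^( - 2)*5^ (  -  1) *11^ ( - 1) * 1321^1 * 5827^1*183437^(-1 ) 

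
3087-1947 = 1140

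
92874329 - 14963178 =77911151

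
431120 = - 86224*( - 5) 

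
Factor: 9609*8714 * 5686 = 476104848636 = 2^2  *3^1*2843^1*3203^1*4357^1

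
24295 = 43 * 565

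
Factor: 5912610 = 2^1*3^1 *5^1*11^1*19^1*23^1*41^1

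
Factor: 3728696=2^3*466087^1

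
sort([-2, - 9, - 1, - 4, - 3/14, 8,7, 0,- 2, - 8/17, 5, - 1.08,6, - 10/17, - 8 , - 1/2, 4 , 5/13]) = [ - 9, -8, - 4,-2, - 2,-1.08, - 1, - 10/17, - 1/2, - 8/17, - 3/14, 0, 5/13,4, 5, 6, 7 , 8 ]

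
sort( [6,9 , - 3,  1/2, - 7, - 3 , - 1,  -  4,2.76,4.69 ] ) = [ - 7, - 4, - 3, - 3, - 1,1/2,2.76,  4.69,6,9 ] 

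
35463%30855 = 4608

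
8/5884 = 2/1471=0.00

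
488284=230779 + 257505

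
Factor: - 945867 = -3^1*13^1*79^1*307^1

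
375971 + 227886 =603857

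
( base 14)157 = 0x111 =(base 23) BK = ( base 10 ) 273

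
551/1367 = 551/1367 = 0.40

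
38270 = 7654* 5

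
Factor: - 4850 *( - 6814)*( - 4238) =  - 2^3*5^2*13^1* 97^1*163^1*3407^1  =  - 140057000200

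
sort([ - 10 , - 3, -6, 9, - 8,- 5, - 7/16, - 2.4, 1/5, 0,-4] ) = [ - 10,-8,- 6,  -  5,  -  4, - 3, - 2.4, - 7/16, 0, 1/5,9]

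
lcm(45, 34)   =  1530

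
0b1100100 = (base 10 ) 100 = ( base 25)40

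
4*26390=105560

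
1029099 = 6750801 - 5721702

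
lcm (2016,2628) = 147168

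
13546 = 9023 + 4523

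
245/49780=49/9956=0.00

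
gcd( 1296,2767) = 1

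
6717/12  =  2239/4 = 559.75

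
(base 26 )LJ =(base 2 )1000110101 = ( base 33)h4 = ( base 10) 565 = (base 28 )k5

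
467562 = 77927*6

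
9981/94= 9981/94 = 106.18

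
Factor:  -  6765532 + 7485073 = 719541 = 3^2*31^1*2579^1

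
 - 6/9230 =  - 1+4612/4615 = -  0.00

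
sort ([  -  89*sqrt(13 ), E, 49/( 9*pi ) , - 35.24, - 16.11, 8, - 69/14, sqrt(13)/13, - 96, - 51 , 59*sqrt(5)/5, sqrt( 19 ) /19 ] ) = [  -  89*sqrt( 13 ),-96, - 51,- 35.24, - 16.11,-69/14, sqrt (19 ) /19,sqrt( 13 ) /13,49/( 9*pi ) , E,8,59*sqrt( 5 ) /5]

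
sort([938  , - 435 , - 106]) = [-435, - 106,938] 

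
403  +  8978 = 9381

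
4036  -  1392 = 2644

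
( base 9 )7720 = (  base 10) 5688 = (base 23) ah7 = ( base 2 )1011000111000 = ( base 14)2104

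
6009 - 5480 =529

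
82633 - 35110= 47523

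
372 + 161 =533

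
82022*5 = 410110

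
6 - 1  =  5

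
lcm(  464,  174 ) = 1392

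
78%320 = 78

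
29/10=2+ 9/10 = 2.90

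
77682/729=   25894/243 = 106.56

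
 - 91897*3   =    -  275691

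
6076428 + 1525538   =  7601966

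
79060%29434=20192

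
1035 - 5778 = -4743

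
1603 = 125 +1478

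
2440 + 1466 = 3906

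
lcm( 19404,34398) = 756756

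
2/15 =2/15 = 0.13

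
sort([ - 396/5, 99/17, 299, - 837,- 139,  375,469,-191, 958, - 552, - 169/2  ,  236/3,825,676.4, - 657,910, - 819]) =[ - 837, - 819, - 657, - 552, - 191, - 139, - 169/2, - 396/5, 99/17, 236/3 , 299, 375,469,  676.4, 825,910,958 ] 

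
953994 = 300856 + 653138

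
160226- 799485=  - 639259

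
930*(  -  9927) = -9232110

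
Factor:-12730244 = - 2^2*3182561^1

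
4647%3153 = 1494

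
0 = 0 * 3768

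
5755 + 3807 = 9562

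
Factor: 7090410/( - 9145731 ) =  - 2363470/3048577 = - 2^1*5^1*7^( - 1 ) * 127^1*269^ ( - 1)*1619^( - 1 )*1861^1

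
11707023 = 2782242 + 8924781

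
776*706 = 547856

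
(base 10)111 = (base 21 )56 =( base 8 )157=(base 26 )47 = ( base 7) 216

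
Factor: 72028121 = 11^1*113^1*57947^1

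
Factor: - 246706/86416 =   -  123353/43208= - 2^( -3)*11^ ( - 1 )*293^1*421^1*491^(  -  1)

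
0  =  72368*0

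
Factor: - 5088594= -2^1*3^1*7^1*121157^1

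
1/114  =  1/114 = 0.01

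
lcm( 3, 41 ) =123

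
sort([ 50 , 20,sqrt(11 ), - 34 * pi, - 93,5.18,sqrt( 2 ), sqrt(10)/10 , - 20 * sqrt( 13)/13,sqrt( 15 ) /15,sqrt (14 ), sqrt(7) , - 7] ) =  [ - 34*pi,-93, - 7,  -  20*sqrt(  13 ) /13,sqrt ( 15)/15,sqrt( 10 ) /10 , sqrt(2 ),sqrt(7 ),sqrt(11),sqrt(14 ),5.18  ,  20, 50]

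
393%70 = 43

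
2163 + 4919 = 7082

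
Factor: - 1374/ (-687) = 2 = 2^1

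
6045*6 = 36270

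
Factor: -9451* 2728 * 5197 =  - 2^3*11^1*13^1*31^1 *727^1*5197^1 = - 133990758616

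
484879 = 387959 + 96920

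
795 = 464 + 331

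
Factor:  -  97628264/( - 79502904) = 12203533/9937863=3^( - 3 )*13^(- 1)*23^( - 1)*1231^( - 1)*3041^1 * 4013^1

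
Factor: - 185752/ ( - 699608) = 107/403= 13^ ( - 1 )*31^( - 1 )*107^1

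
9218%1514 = 134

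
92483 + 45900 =138383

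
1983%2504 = 1983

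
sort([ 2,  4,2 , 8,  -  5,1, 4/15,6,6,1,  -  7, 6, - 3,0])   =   [ - 7, - 5,- 3,  0, 4/15,1, 1,2,2,4,6,6,6,8] 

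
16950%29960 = 16950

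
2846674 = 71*40094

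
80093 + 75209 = 155302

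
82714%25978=4780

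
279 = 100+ 179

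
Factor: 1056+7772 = 8828 = 2^2*2207^1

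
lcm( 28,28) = 28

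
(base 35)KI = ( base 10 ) 718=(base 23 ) 185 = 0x2CE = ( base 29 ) OM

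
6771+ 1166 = 7937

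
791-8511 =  - 7720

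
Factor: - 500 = -2^2*5^3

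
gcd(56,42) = 14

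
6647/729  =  9 + 86/729  =  9.12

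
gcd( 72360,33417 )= 9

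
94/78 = 47/39 = 1.21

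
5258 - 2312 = 2946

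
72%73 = 72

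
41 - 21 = 20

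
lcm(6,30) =30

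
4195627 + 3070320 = 7265947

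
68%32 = 4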